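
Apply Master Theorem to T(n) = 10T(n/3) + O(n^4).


a=10, b=3, c=4. log_3(10)=2.096 < c=4. Case 3: O(n^c) = O(n^4)
Complexity: O(n^4)


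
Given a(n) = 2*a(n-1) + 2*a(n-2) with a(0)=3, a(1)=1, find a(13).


Build bottom-up:
...a(11)=58400, a(12)=159552, a(13)=2*159552+2*58400=435904


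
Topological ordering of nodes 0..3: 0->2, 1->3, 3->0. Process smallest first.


Kahn's algorithm, process smallest node first
Order: [1, 3, 0, 2]


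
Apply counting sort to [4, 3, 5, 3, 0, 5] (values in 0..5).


Count array: [1, 0, 0, 2, 1, 2]
Reconstruct: [0, 3, 3, 4, 5, 5]


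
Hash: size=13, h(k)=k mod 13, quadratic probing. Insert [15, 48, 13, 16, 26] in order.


Insertions: 15->slot 2; 48->slot 9; 13->slot 0; 16->slot 3; 26->slot 1
Table: [13, 26, 15, 16, None, None, None, None, None, 48, None, None, None]


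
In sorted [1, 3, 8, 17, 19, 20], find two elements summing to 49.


Two pointers: lo=0, hi=5
No pair sums to 49


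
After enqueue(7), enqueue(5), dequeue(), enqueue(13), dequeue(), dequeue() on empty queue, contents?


enqueue(7) -> [7]
enqueue(5) -> [7, 5]
dequeue() returns 7 -> [5]
enqueue(13) -> [5, 13]
dequeue() returns 5 -> [13]
dequeue() returns 13 -> []
Final queue (front to back): []


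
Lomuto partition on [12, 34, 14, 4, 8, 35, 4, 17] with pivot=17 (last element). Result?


Elements <= 17 go left of pivot.
Result: [12, 14, 4, 8, 4, 17, 34, 35], pivot at index 5


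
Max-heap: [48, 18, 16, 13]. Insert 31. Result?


Append 31: [48, 18, 16, 13, 31]
Bubble up: swap idx 4(31) with idx 1(18)
Result: [48, 31, 16, 13, 18]


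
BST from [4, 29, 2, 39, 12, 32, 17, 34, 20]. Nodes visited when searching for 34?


BST root = 4
Search for 34: compare at each node
Path: [4, 29, 39, 32, 34]


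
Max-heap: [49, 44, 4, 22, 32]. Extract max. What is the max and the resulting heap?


Max = 49
Replace root with last, heapify down
Resulting heap: [44, 32, 4, 22]


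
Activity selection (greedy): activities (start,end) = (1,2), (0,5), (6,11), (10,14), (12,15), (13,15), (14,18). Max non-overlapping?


Greedy: pick earliest-ending, then skip overlaps.
Selected (3 activities): [(1, 2), (6, 11), (12, 15)]


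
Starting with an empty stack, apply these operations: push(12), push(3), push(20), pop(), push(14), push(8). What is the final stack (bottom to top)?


push(12) -> [12]
push(3) -> [12, 3]
push(20) -> [12, 3, 20]
pop() returns 20 -> [12, 3]
push(14) -> [12, 3, 14]
push(8) -> [12, 3, 14, 8]
Final stack (bottom to top): [12, 3, 14, 8]


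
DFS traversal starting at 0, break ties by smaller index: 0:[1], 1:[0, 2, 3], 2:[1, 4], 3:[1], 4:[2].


DFS stack-based: start with [0]
Visit order: [0, 1, 2, 4, 3]


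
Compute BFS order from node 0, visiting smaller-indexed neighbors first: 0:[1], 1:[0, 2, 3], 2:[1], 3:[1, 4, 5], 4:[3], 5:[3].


BFS queue: start with [0]
Visit order: [0, 1, 2, 3, 4, 5]


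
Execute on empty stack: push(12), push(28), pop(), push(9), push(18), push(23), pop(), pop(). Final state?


push(12) -> [12]
push(28) -> [12, 28]
pop() returns 28 -> [12]
push(9) -> [12, 9]
push(18) -> [12, 9, 18]
push(23) -> [12, 9, 18, 23]
pop() returns 23 -> [12, 9, 18]
pop() returns 18 -> [12, 9]
Final stack (bottom to top): [12, 9]


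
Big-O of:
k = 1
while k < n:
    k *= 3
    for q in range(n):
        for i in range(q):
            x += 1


Per nesting level: O(log n) * O(n) * O(n) [triangular over q] = O(n^2 log n)
Complexity: O(n^2 log n)


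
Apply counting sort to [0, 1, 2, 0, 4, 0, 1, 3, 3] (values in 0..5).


Count array: [3, 2, 1, 2, 1, 0]
Reconstruct: [0, 0, 0, 1, 1, 2, 3, 3, 4]


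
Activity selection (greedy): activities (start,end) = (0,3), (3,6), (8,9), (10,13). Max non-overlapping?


Greedy: pick earliest-ending, then skip overlaps.
Selected (4 activities): [(0, 3), (3, 6), (8, 9), (10, 13)]


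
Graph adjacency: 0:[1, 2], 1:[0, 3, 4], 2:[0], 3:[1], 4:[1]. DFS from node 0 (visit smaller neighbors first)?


DFS stack-based: start with [0]
Visit order: [0, 1, 3, 4, 2]


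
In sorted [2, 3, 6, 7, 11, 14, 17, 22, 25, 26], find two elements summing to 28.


Two pointers: lo=0, hi=9
Found pair: (2, 26) summing to 28


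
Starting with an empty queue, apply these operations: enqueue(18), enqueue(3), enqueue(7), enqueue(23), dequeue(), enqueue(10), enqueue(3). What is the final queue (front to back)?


enqueue(18) -> [18]
enqueue(3) -> [18, 3]
enqueue(7) -> [18, 3, 7]
enqueue(23) -> [18, 3, 7, 23]
dequeue() returns 18 -> [3, 7, 23]
enqueue(10) -> [3, 7, 23, 10]
enqueue(3) -> [3, 7, 23, 10, 3]
Final queue (front to back): [3, 7, 23, 10, 3]


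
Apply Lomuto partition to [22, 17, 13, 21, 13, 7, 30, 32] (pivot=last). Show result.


Elements <= 32 go left of pivot.
Result: [22, 17, 13, 21, 13, 7, 30, 32], pivot at index 7


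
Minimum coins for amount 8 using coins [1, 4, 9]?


dp[0]=0; dp[i]=1+min(dp[i-c] for c in coins)
...dp[3]=3, dp[4]=1, dp[5]=2, dp[6]=3, dp[7]=4, dp[8]=2
Minimum coins for 8 = 2


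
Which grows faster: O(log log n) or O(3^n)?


double-logarithmic grows slower than exponential (base 3)
O(log log n) is asymptotically smaller; O(3^n) grows faster


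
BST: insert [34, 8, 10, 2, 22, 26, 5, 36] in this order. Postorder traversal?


Root = 34; build tree by BST insertion.
Postorder traversal: [5, 2, 26, 22, 10, 8, 36, 34]


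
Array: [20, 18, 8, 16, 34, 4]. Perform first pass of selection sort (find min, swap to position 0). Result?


After one pass: [4, 18, 8, 16, 34, 20]


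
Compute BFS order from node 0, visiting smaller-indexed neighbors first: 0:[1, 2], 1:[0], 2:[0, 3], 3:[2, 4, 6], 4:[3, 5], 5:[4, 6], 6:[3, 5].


BFS queue: start with [0]
Visit order: [0, 1, 2, 3, 4, 6, 5]


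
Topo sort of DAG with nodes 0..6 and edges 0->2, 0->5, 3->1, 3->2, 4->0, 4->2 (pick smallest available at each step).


Kahn's algorithm, process smallest node first
Order: [3, 1, 4, 0, 2, 5, 6]


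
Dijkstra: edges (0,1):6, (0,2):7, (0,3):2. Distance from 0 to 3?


Dijkstra from 0:
Distances: {0: 0, 1: 6, 2: 7, 3: 2}
Shortest distance to 3 = 2, path = [0, 3]


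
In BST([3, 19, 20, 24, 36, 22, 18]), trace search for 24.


BST root = 3
Search for 24: compare at each node
Path: [3, 19, 20, 24]


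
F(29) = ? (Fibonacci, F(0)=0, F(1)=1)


F(n)=F(n-1)+F(n-2)
...F(27)=196418, F(28)=317811, F(29)=514229


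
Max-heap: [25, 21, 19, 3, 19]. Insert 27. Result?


Append 27: [25, 21, 19, 3, 19, 27]
Bubble up: swap idx 5(27) with idx 2(19); swap idx 2(27) with idx 0(25)
Result: [27, 21, 25, 3, 19, 19]


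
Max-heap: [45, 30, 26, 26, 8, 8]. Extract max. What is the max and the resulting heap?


Max = 45
Replace root with last, heapify down
Resulting heap: [30, 26, 26, 8, 8]


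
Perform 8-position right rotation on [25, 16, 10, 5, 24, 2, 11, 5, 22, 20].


Right rotate by 8: [10, 5, 24, 2, 11, 5, 22, 20, 25, 16]


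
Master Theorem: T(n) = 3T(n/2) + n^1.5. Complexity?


a=3, b=2, c=1.5. log_2(3)=1.585 > c=1.5. Case 1: O(n^log_b(a)) = O(n^1.585)
Complexity: O(n^1.585)


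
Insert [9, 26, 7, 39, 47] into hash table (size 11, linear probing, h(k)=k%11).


Insertions: 9->slot 9; 26->slot 4; 7->slot 7; 39->slot 6; 47->slot 3
Table: [None, None, None, 47, 26, None, 39, 7, None, 9, None]


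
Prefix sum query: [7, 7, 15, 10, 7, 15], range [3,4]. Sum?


Prefix sums: [0, 7, 14, 29, 39, 46, 61]
Sum[3..4] = prefix[5] - prefix[3] = 46 - 29 = 17


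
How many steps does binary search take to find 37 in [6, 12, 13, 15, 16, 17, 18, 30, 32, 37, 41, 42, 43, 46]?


Search for 37:
[0,13] mid=6 arr[6]=18
[7,13] mid=10 arr[10]=41
[7,9] mid=8 arr[8]=32
[9,9] mid=9 arr[9]=37
Total: 4 comparisons


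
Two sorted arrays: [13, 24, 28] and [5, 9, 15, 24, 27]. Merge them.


Compare heads, take smaller each step.
Merged: [5, 9, 13, 15, 24, 24, 27, 28]


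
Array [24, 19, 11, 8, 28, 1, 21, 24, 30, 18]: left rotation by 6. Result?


Left rotate by 6: [21, 24, 30, 18, 24, 19, 11, 8, 28, 1]


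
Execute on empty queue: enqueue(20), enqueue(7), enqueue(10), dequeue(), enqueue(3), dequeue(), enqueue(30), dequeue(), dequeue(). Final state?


enqueue(20) -> [20]
enqueue(7) -> [20, 7]
enqueue(10) -> [20, 7, 10]
dequeue() returns 20 -> [7, 10]
enqueue(3) -> [7, 10, 3]
dequeue() returns 7 -> [10, 3]
enqueue(30) -> [10, 3, 30]
dequeue() returns 10 -> [3, 30]
dequeue() returns 3 -> [30]
Final queue (front to back): [30]


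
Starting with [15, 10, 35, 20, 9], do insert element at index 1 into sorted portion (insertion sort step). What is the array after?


After one pass: [10, 15, 35, 20, 9]


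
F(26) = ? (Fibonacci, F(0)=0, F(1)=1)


F(n)=F(n-1)+F(n-2)
...F(24)=46368, F(25)=75025, F(26)=121393


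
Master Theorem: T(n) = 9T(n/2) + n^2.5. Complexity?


a=9, b=2, c=2.5. log_2(9)=3.170 > c=2.5. Case 1: O(n^log_b(a)) = O(n^3.170)
Complexity: O(n^3.170)


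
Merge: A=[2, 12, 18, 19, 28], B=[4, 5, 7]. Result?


Compare heads, take smaller each step.
Merged: [2, 4, 5, 7, 12, 18, 19, 28]


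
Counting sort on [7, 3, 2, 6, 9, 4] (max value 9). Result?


Count array: [0, 0, 1, 1, 1, 0, 1, 1, 0, 1]
Reconstruct: [2, 3, 4, 6, 7, 9]


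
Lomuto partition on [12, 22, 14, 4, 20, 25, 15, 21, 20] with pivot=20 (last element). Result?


Elements <= 20 go left of pivot.
Result: [12, 14, 4, 20, 15, 20, 22, 21, 25], pivot at index 5


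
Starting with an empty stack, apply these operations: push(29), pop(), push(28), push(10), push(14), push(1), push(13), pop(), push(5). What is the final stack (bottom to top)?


push(29) -> [29]
pop() returns 29 -> []
push(28) -> [28]
push(10) -> [28, 10]
push(14) -> [28, 10, 14]
push(1) -> [28, 10, 14, 1]
push(13) -> [28, 10, 14, 1, 13]
pop() returns 13 -> [28, 10, 14, 1]
push(5) -> [28, 10, 14, 1, 5]
Final stack (bottom to top): [28, 10, 14, 1, 5]


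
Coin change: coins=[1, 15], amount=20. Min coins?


dp[0]=0; dp[i]=1+min(dp[i-c] for c in coins)
...dp[15]=1, dp[16]=2, dp[17]=3, dp[18]=4, dp[19]=5, dp[20]=6
Minimum coins for 20 = 6


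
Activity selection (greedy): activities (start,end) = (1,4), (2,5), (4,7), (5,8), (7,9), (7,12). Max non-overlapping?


Greedy: pick earliest-ending, then skip overlaps.
Selected (3 activities): [(1, 4), (4, 7), (7, 9)]


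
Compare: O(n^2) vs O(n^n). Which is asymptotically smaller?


quadratic grows slower than n^n
O(n^2) is asymptotically smaller; O(n^n) grows faster


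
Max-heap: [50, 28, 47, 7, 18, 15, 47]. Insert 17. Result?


Append 17: [50, 28, 47, 7, 18, 15, 47, 17]
Bubble up: swap idx 7(17) with idx 3(7)
Result: [50, 28, 47, 17, 18, 15, 47, 7]


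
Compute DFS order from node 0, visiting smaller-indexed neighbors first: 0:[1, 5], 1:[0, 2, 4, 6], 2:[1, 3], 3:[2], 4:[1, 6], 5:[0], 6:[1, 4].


DFS stack-based: start with [0]
Visit order: [0, 1, 2, 3, 4, 6, 5]


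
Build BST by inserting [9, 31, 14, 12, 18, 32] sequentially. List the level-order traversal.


Root = 9; build tree by BST insertion.
Level-Order traversal: [9, 31, 14, 32, 12, 18]


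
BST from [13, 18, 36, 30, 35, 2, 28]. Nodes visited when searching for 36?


BST root = 13
Search for 36: compare at each node
Path: [13, 18, 36]


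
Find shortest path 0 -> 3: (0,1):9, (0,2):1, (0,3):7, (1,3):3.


Dijkstra from 0:
Distances: {0: 0, 1: 9, 2: 1, 3: 7}
Shortest distance to 3 = 7, path = [0, 3]


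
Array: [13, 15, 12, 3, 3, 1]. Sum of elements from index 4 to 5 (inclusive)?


Prefix sums: [0, 13, 28, 40, 43, 46, 47]
Sum[4..5] = prefix[6] - prefix[4] = 47 - 43 = 4


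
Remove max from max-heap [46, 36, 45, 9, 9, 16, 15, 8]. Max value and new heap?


Max = 46
Replace root with last, heapify down
Resulting heap: [45, 36, 16, 9, 9, 8, 15]


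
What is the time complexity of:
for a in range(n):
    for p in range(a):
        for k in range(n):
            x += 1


Per nesting level: O(n) * O(n) [triangular over a] * O(n) = O(n^3)
Complexity: O(n^3)


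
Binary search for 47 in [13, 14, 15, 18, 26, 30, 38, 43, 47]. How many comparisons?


Search for 47:
[0,8] mid=4 arr[4]=26
[5,8] mid=6 arr[6]=38
[7,8] mid=7 arr[7]=43
[8,8] mid=8 arr[8]=47
Total: 4 comparisons


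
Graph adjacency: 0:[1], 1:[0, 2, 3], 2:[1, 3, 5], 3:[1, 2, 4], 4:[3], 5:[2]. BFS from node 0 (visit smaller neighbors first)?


BFS queue: start with [0]
Visit order: [0, 1, 2, 3, 5, 4]


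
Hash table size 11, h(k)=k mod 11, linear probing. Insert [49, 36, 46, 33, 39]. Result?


Insertions: 49->slot 5; 36->slot 3; 46->slot 2; 33->slot 0; 39->slot 6
Table: [33, None, 46, 36, None, 49, 39, None, None, None, None]


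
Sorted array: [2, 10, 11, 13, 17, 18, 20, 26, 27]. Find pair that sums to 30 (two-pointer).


Two pointers: lo=0, hi=8
Found pair: (10, 20) summing to 30


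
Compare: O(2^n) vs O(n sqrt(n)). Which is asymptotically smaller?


n^1.5 grows slower than exponential
O(n sqrt(n)) is asymptotically smaller; O(2^n) grows faster


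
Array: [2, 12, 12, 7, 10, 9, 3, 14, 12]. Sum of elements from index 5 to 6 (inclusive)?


Prefix sums: [0, 2, 14, 26, 33, 43, 52, 55, 69, 81]
Sum[5..6] = prefix[7] - prefix[5] = 55 - 43 = 12


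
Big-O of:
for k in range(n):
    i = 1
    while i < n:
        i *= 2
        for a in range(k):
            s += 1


Per nesting level: O(n) * O(log n) * O(n) [triangular over k] = O(n^2 log n)
Complexity: O(n^2 log n)


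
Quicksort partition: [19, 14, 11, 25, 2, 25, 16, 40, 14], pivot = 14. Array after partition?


Elements <= 14 go left of pivot.
Result: [14, 11, 2, 14, 19, 25, 16, 40, 25], pivot at index 3


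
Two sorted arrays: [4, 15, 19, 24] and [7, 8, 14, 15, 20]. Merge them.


Compare heads, take smaller each step.
Merged: [4, 7, 8, 14, 15, 15, 19, 20, 24]


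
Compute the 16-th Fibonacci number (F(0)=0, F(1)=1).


F(n)=F(n-1)+F(n-2)
...F(14)=377, F(15)=610, F(16)=987


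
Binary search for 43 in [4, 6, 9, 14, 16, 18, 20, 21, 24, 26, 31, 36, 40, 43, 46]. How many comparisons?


Search for 43:
[0,14] mid=7 arr[7]=21
[8,14] mid=11 arr[11]=36
[12,14] mid=13 arr[13]=43
Total: 3 comparisons


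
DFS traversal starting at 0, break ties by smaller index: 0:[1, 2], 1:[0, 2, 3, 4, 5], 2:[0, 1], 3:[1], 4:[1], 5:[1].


DFS stack-based: start with [0]
Visit order: [0, 1, 2, 3, 4, 5]


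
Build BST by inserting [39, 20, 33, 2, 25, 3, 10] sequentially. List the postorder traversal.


Root = 39; build tree by BST insertion.
Postorder traversal: [10, 3, 2, 25, 33, 20, 39]


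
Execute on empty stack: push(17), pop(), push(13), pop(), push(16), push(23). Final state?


push(17) -> [17]
pop() returns 17 -> []
push(13) -> [13]
pop() returns 13 -> []
push(16) -> [16]
push(23) -> [16, 23]
Final stack (bottom to top): [16, 23]


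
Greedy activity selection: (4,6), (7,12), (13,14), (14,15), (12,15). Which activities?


Greedy: pick earliest-ending, then skip overlaps.
Selected (4 activities): [(4, 6), (7, 12), (13, 14), (14, 15)]


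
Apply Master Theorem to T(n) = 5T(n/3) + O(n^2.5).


a=5, b=3, c=2.5. log_3(5)=1.465 < c=2.5. Case 3: O(n^c) = O(n^2.500)
Complexity: O(n^2.500)


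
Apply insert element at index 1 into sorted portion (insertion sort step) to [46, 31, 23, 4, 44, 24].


After one pass: [31, 46, 23, 4, 44, 24]


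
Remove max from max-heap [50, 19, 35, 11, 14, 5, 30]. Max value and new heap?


Max = 50
Replace root with last, heapify down
Resulting heap: [35, 19, 30, 11, 14, 5]


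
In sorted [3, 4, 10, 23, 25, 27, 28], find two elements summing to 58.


Two pointers: lo=0, hi=6
No pair sums to 58


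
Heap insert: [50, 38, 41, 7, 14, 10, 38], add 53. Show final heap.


Append 53: [50, 38, 41, 7, 14, 10, 38, 53]
Bubble up: swap idx 7(53) with idx 3(7); swap idx 3(53) with idx 1(38); swap idx 1(53) with idx 0(50)
Result: [53, 50, 41, 38, 14, 10, 38, 7]


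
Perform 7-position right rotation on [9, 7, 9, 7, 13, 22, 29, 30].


Right rotate by 7: [7, 9, 7, 13, 22, 29, 30, 9]


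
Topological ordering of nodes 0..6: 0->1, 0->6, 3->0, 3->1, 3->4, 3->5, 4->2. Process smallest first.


Kahn's algorithm, process smallest node first
Order: [3, 0, 1, 4, 2, 5, 6]


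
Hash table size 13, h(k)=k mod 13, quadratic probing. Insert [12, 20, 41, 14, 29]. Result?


Insertions: 12->slot 12; 20->slot 7; 41->slot 2; 14->slot 1; 29->slot 3
Table: [None, 14, 41, 29, None, None, None, 20, None, None, None, None, 12]


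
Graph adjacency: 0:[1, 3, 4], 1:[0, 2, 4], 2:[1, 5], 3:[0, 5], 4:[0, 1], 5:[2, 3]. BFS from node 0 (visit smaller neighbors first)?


BFS queue: start with [0]
Visit order: [0, 1, 3, 4, 2, 5]


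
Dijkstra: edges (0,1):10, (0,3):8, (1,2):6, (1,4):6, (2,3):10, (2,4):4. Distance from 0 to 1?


Dijkstra from 0:
Distances: {0: 0, 1: 10, 2: 16, 3: 8, 4: 16}
Shortest distance to 1 = 10, path = [0, 1]


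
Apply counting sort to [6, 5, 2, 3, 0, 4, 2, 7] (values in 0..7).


Count array: [1, 0, 2, 1, 1, 1, 1, 1]
Reconstruct: [0, 2, 2, 3, 4, 5, 6, 7]


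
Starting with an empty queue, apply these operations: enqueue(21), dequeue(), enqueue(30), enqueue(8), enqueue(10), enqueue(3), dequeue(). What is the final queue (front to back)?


enqueue(21) -> [21]
dequeue() returns 21 -> []
enqueue(30) -> [30]
enqueue(8) -> [30, 8]
enqueue(10) -> [30, 8, 10]
enqueue(3) -> [30, 8, 10, 3]
dequeue() returns 30 -> [8, 10, 3]
Final queue (front to back): [8, 10, 3]


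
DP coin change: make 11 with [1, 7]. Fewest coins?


dp[0]=0; dp[i]=1+min(dp[i-c] for c in coins)
...dp[6]=6, dp[7]=1, dp[8]=2, dp[9]=3, dp[10]=4, dp[11]=5
Minimum coins for 11 = 5


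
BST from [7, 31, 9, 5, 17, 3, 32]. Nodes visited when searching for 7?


BST root = 7
Search for 7: compare at each node
Path: [7]


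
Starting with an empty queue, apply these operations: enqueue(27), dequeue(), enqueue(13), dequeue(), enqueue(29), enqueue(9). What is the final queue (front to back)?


enqueue(27) -> [27]
dequeue() returns 27 -> []
enqueue(13) -> [13]
dequeue() returns 13 -> []
enqueue(29) -> [29]
enqueue(9) -> [29, 9]
Final queue (front to back): [29, 9]


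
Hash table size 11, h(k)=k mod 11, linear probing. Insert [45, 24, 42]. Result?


Insertions: 45->slot 1; 24->slot 2; 42->slot 9
Table: [None, 45, 24, None, None, None, None, None, None, 42, None]


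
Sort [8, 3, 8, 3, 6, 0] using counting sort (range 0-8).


Count array: [1, 0, 0, 2, 0, 0, 1, 0, 2]
Reconstruct: [0, 3, 3, 6, 8, 8]


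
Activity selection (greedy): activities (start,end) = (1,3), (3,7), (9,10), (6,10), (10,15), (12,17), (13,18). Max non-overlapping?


Greedy: pick earliest-ending, then skip overlaps.
Selected (4 activities): [(1, 3), (3, 7), (9, 10), (10, 15)]


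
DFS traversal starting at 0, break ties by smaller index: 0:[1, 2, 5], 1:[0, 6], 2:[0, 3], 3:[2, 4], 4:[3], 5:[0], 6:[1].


DFS stack-based: start with [0]
Visit order: [0, 1, 6, 2, 3, 4, 5]


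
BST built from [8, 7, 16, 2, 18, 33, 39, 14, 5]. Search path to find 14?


BST root = 8
Search for 14: compare at each node
Path: [8, 16, 14]


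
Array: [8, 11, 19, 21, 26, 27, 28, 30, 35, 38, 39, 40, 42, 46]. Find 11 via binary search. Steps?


Search for 11:
[0,13] mid=6 arr[6]=28
[0,5] mid=2 arr[2]=19
[0,1] mid=0 arr[0]=8
[1,1] mid=1 arr[1]=11
Total: 4 comparisons


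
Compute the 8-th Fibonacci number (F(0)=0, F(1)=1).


F(n)=F(n-1)+F(n-2)
...F(6)=8, F(7)=13, F(8)=21


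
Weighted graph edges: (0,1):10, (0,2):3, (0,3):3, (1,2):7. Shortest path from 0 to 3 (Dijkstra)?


Dijkstra from 0:
Distances: {0: 0, 1: 10, 2: 3, 3: 3}
Shortest distance to 3 = 3, path = [0, 3]


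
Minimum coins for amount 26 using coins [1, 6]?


dp[0]=0; dp[i]=1+min(dp[i-c] for c in coins)
...dp[21]=6, dp[22]=7, dp[23]=8, dp[24]=4, dp[25]=5, dp[26]=6
Minimum coins for 26 = 6


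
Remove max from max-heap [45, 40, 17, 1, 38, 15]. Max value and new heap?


Max = 45
Replace root with last, heapify down
Resulting heap: [40, 38, 17, 1, 15]


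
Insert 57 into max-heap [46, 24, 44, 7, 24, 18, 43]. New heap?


Append 57: [46, 24, 44, 7, 24, 18, 43, 57]
Bubble up: swap idx 7(57) with idx 3(7); swap idx 3(57) with idx 1(24); swap idx 1(57) with idx 0(46)
Result: [57, 46, 44, 24, 24, 18, 43, 7]


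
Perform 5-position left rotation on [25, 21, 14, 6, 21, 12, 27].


Left rotate by 5: [12, 27, 25, 21, 14, 6, 21]


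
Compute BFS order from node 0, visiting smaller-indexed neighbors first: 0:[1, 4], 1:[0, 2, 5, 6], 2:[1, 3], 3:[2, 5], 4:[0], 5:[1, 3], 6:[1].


BFS queue: start with [0]
Visit order: [0, 1, 4, 2, 5, 6, 3]


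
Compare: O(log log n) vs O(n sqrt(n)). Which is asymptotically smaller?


double-logarithmic grows slower than n^1.5
O(log log n) is asymptotically smaller; O(n sqrt(n)) grows faster


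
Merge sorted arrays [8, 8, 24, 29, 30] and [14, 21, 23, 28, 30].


Compare heads, take smaller each step.
Merged: [8, 8, 14, 21, 23, 24, 28, 29, 30, 30]


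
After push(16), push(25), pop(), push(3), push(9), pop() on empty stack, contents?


push(16) -> [16]
push(25) -> [16, 25]
pop() returns 25 -> [16]
push(3) -> [16, 3]
push(9) -> [16, 3, 9]
pop() returns 9 -> [16, 3]
Final stack (bottom to top): [16, 3]


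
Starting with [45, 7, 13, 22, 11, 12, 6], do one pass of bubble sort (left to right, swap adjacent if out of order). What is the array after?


After one pass: [7, 13, 22, 11, 12, 6, 45]


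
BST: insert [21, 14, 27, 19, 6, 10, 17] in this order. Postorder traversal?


Root = 21; build tree by BST insertion.
Postorder traversal: [10, 6, 17, 19, 14, 27, 21]


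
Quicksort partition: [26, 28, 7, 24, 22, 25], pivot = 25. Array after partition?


Elements <= 25 go left of pivot.
Result: [7, 24, 22, 25, 26, 28], pivot at index 3


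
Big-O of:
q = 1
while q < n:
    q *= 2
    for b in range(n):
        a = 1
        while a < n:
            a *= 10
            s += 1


Per nesting level: O(log n) * O(n) * O(log n) = O(n (log n)^2)
Complexity: O(n (log n)^2)


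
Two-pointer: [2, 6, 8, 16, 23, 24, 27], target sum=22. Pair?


Two pointers: lo=0, hi=6
Found pair: (6, 16) summing to 22


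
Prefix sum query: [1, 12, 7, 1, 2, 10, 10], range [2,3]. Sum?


Prefix sums: [0, 1, 13, 20, 21, 23, 33, 43]
Sum[2..3] = prefix[4] - prefix[2] = 21 - 13 = 8


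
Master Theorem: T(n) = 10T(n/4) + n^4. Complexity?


a=10, b=4, c=4. log_4(10)=1.661 < c=4. Case 3: O(n^c) = O(n^4)
Complexity: O(n^4)


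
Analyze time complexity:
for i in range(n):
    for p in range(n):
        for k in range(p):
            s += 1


Per nesting level: O(n) * O(n) * O(n) [triangular over p] = O(n^3)
Complexity: O(n^3)


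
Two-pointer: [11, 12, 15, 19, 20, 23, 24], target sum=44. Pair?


Two pointers: lo=0, hi=6
Found pair: (20, 24) summing to 44


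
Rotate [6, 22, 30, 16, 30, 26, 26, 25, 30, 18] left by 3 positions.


Left rotate by 3: [16, 30, 26, 26, 25, 30, 18, 6, 22, 30]


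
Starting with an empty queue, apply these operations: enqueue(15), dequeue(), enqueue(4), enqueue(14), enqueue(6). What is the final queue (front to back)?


enqueue(15) -> [15]
dequeue() returns 15 -> []
enqueue(4) -> [4]
enqueue(14) -> [4, 14]
enqueue(6) -> [4, 14, 6]
Final queue (front to back): [4, 14, 6]


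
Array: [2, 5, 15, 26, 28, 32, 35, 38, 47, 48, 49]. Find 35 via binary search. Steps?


Search for 35:
[0,10] mid=5 arr[5]=32
[6,10] mid=8 arr[8]=47
[6,7] mid=6 arr[6]=35
Total: 3 comparisons


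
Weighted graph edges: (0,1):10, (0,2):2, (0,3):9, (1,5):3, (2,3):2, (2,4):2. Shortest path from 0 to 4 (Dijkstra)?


Dijkstra from 0:
Distances: {0: 0, 1: 10, 2: 2, 3: 4, 4: 4, 5: 13}
Shortest distance to 4 = 4, path = [0, 2, 4]


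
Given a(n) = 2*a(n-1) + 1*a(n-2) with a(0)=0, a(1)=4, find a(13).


Build bottom-up:
...a(11)=22964, a(12)=55440, a(13)=2*55440+1*22964=133844


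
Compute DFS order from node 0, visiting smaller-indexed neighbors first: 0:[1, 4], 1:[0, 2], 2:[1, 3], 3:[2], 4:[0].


DFS stack-based: start with [0]
Visit order: [0, 1, 2, 3, 4]


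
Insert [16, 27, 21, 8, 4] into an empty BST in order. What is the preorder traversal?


Root = 16; build tree by BST insertion.
Preorder traversal: [16, 8, 4, 27, 21]


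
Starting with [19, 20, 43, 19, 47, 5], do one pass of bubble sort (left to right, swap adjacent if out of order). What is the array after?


After one pass: [19, 20, 19, 43, 5, 47]


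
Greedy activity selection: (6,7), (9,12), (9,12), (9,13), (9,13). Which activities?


Greedy: pick earliest-ending, then skip overlaps.
Selected (2 activities): [(6, 7), (9, 12)]


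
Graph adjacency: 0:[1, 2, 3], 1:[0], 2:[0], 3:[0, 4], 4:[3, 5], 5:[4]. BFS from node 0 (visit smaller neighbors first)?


BFS queue: start with [0]
Visit order: [0, 1, 2, 3, 4, 5]


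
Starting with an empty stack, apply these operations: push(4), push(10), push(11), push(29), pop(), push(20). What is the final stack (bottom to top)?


push(4) -> [4]
push(10) -> [4, 10]
push(11) -> [4, 10, 11]
push(29) -> [4, 10, 11, 29]
pop() returns 29 -> [4, 10, 11]
push(20) -> [4, 10, 11, 20]
Final stack (bottom to top): [4, 10, 11, 20]


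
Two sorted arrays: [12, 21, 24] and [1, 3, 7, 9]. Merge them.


Compare heads, take smaller each step.
Merged: [1, 3, 7, 9, 12, 21, 24]


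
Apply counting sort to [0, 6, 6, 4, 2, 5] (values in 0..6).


Count array: [1, 0, 1, 0, 1, 1, 2]
Reconstruct: [0, 2, 4, 5, 6, 6]


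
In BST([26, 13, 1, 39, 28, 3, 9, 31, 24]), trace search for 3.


BST root = 26
Search for 3: compare at each node
Path: [26, 13, 1, 3]


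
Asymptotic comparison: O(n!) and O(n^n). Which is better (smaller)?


factorial grows slower than n^n
O(n!) is asymptotically smaller; O(n^n) grows faster


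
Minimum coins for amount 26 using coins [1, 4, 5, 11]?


dp[0]=0; dp[i]=1+min(dp[i-c] for c in coins)
...dp[21]=3, dp[22]=2, dp[23]=3, dp[24]=4, dp[25]=4, dp[26]=3
Minimum coins for 26 = 3


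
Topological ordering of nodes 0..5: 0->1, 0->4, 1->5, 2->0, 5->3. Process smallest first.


Kahn's algorithm, process smallest node first
Order: [2, 0, 1, 4, 5, 3]


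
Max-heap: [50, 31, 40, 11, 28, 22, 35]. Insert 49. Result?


Append 49: [50, 31, 40, 11, 28, 22, 35, 49]
Bubble up: swap idx 7(49) with idx 3(11); swap idx 3(49) with idx 1(31)
Result: [50, 49, 40, 31, 28, 22, 35, 11]


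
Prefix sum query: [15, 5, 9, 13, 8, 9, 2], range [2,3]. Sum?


Prefix sums: [0, 15, 20, 29, 42, 50, 59, 61]
Sum[2..3] = prefix[4] - prefix[2] = 42 - 20 = 22


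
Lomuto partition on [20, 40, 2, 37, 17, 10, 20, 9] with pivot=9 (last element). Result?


Elements <= 9 go left of pivot.
Result: [2, 9, 20, 37, 17, 10, 20, 40], pivot at index 1


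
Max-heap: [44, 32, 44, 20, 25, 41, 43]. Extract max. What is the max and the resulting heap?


Max = 44
Replace root with last, heapify down
Resulting heap: [44, 32, 43, 20, 25, 41]


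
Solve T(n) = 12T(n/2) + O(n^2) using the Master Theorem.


a=12, b=2, c=2. log_2(12)=3.585 > c=2. Case 1: O(n^log_b(a)) = O(n^3.585)
Complexity: O(n^3.585)


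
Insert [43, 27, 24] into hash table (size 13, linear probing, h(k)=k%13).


Insertions: 43->slot 4; 27->slot 1; 24->slot 11
Table: [None, 27, None, None, 43, None, None, None, None, None, None, 24, None]


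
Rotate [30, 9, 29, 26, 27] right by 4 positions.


Right rotate by 4: [9, 29, 26, 27, 30]


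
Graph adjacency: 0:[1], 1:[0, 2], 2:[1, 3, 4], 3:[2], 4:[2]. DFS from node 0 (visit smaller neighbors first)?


DFS stack-based: start with [0]
Visit order: [0, 1, 2, 3, 4]


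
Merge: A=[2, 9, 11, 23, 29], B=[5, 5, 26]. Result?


Compare heads, take smaller each step.
Merged: [2, 5, 5, 9, 11, 23, 26, 29]


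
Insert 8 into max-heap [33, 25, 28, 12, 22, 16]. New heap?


Append 8: [33, 25, 28, 12, 22, 16, 8]
Bubble up: no swaps needed
Result: [33, 25, 28, 12, 22, 16, 8]


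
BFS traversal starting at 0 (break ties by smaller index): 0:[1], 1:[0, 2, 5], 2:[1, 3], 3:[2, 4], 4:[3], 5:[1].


BFS queue: start with [0]
Visit order: [0, 1, 2, 5, 3, 4]


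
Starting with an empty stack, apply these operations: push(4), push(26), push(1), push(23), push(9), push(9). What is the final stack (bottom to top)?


push(4) -> [4]
push(26) -> [4, 26]
push(1) -> [4, 26, 1]
push(23) -> [4, 26, 1, 23]
push(9) -> [4, 26, 1, 23, 9]
push(9) -> [4, 26, 1, 23, 9, 9]
Final stack (bottom to top): [4, 26, 1, 23, 9, 9]


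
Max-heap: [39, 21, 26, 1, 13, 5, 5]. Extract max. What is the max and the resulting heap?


Max = 39
Replace root with last, heapify down
Resulting heap: [26, 21, 5, 1, 13, 5]


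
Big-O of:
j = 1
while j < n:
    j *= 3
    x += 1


Per nesting level: O(log n) = O(log n)
Complexity: O(log n)


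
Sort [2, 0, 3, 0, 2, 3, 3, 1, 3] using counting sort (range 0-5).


Count array: [2, 1, 2, 4, 0, 0]
Reconstruct: [0, 0, 1, 2, 2, 3, 3, 3, 3]


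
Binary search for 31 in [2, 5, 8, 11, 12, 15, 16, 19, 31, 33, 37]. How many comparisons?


Search for 31:
[0,10] mid=5 arr[5]=15
[6,10] mid=8 arr[8]=31
Total: 2 comparisons


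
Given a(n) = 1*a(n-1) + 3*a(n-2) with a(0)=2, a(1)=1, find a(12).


Build bottom-up:
...a(10)=4207, a(11)=9637, a(12)=1*9637+3*4207=22258


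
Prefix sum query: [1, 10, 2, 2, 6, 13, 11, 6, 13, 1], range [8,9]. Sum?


Prefix sums: [0, 1, 11, 13, 15, 21, 34, 45, 51, 64, 65]
Sum[8..9] = prefix[10] - prefix[8] = 65 - 51 = 14


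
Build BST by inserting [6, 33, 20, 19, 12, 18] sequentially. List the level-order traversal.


Root = 6; build tree by BST insertion.
Level-Order traversal: [6, 33, 20, 19, 12, 18]


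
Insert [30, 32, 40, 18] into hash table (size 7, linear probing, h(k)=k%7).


Insertions: 30->slot 2; 32->slot 4; 40->slot 5; 18->slot 6
Table: [None, None, 30, None, 32, 40, 18]


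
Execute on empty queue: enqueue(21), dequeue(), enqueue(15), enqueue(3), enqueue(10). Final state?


enqueue(21) -> [21]
dequeue() returns 21 -> []
enqueue(15) -> [15]
enqueue(3) -> [15, 3]
enqueue(10) -> [15, 3, 10]
Final queue (front to back): [15, 3, 10]


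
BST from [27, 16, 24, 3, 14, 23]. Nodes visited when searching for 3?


BST root = 27
Search for 3: compare at each node
Path: [27, 16, 3]


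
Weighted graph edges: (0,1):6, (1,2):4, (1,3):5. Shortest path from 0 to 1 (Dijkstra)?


Dijkstra from 0:
Distances: {0: 0, 1: 6, 2: 10, 3: 11}
Shortest distance to 1 = 6, path = [0, 1]


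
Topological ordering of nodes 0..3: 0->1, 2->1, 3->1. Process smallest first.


Kahn's algorithm, process smallest node first
Order: [0, 2, 3, 1]


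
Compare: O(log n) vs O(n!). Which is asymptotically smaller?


logarithmic grows slower than factorial
O(log n) is asymptotically smaller; O(n!) grows faster


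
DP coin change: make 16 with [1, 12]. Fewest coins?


dp[0]=0; dp[i]=1+min(dp[i-c] for c in coins)
...dp[11]=11, dp[12]=1, dp[13]=2, dp[14]=3, dp[15]=4, dp[16]=5
Minimum coins for 16 = 5


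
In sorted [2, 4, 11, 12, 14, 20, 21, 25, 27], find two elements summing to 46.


Two pointers: lo=0, hi=8
Found pair: (21, 25) summing to 46


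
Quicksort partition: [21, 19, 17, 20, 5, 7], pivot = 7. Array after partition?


Elements <= 7 go left of pivot.
Result: [5, 7, 17, 20, 21, 19], pivot at index 1


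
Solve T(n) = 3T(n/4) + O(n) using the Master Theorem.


a=3, b=4, c=1. log_4(3)=0.792 < c=1. Case 3: O(n^c) = O(n)
Complexity: O(n)


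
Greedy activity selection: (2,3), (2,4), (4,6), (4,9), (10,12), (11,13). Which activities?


Greedy: pick earliest-ending, then skip overlaps.
Selected (3 activities): [(2, 3), (4, 6), (10, 12)]


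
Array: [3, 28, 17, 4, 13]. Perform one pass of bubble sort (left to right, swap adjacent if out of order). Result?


After one pass: [3, 17, 4, 13, 28]


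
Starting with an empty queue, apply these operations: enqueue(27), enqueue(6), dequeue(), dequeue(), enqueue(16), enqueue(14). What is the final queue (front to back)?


enqueue(27) -> [27]
enqueue(6) -> [27, 6]
dequeue() returns 27 -> [6]
dequeue() returns 6 -> []
enqueue(16) -> [16]
enqueue(14) -> [16, 14]
Final queue (front to back): [16, 14]


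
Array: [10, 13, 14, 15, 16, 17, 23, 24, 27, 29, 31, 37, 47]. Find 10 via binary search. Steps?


Search for 10:
[0,12] mid=6 arr[6]=23
[0,5] mid=2 arr[2]=14
[0,1] mid=0 arr[0]=10
Total: 3 comparisons


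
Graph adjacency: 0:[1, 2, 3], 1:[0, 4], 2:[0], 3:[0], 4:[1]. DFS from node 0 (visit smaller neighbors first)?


DFS stack-based: start with [0]
Visit order: [0, 1, 4, 2, 3]


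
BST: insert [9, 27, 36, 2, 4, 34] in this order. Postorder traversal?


Root = 9; build tree by BST insertion.
Postorder traversal: [4, 2, 34, 36, 27, 9]


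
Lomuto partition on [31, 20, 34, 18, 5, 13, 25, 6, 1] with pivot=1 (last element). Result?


Elements <= 1 go left of pivot.
Result: [1, 20, 34, 18, 5, 13, 25, 6, 31], pivot at index 0


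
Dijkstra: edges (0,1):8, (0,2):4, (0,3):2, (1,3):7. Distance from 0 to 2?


Dijkstra from 0:
Distances: {0: 0, 1: 8, 2: 4, 3: 2}
Shortest distance to 2 = 4, path = [0, 2]


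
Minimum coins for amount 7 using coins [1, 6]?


dp[0]=0; dp[i]=1+min(dp[i-c] for c in coins)
...dp[2]=2, dp[3]=3, dp[4]=4, dp[5]=5, dp[6]=1, dp[7]=2
Minimum coins for 7 = 2


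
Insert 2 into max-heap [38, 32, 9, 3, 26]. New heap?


Append 2: [38, 32, 9, 3, 26, 2]
Bubble up: no swaps needed
Result: [38, 32, 9, 3, 26, 2]


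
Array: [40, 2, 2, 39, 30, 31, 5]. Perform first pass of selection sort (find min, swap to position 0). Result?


After one pass: [2, 40, 2, 39, 30, 31, 5]


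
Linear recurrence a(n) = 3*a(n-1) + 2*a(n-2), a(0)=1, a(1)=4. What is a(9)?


Build bottom-up:
...a(7)=8042, a(8)=28642, a(9)=3*28642+2*8042=102010


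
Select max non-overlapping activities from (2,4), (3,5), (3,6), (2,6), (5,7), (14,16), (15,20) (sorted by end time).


Greedy: pick earliest-ending, then skip overlaps.
Selected (3 activities): [(2, 4), (5, 7), (14, 16)]


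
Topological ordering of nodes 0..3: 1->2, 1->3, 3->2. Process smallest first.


Kahn's algorithm, process smallest node first
Order: [0, 1, 3, 2]


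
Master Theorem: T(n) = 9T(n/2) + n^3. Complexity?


a=9, b=2, c=3. log_2(9)=3.170 > c=3. Case 1: O(n^log_b(a)) = O(n^3.170)
Complexity: O(n^3.170)


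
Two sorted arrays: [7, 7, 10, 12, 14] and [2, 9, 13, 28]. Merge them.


Compare heads, take smaller each step.
Merged: [2, 7, 7, 9, 10, 12, 13, 14, 28]


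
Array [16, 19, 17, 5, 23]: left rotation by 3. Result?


Left rotate by 3: [5, 23, 16, 19, 17]


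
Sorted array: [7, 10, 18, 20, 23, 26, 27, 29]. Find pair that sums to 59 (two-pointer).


Two pointers: lo=0, hi=7
No pair sums to 59


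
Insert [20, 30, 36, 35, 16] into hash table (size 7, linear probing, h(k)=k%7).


Insertions: 20->slot 6; 30->slot 2; 36->slot 1; 35->slot 0; 16->slot 3
Table: [35, 36, 30, 16, None, None, 20]


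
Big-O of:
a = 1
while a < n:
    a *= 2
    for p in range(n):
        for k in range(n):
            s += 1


Per nesting level: O(log n) * O(n) * O(n) = O(n^2 log n)
Complexity: O(n^2 log n)


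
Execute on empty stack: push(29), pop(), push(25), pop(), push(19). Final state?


push(29) -> [29]
pop() returns 29 -> []
push(25) -> [25]
pop() returns 25 -> []
push(19) -> [19]
Final stack (bottom to top): [19]


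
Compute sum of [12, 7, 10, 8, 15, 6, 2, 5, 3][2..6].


Prefix sums: [0, 12, 19, 29, 37, 52, 58, 60, 65, 68]
Sum[2..6] = prefix[7] - prefix[2] = 60 - 19 = 41


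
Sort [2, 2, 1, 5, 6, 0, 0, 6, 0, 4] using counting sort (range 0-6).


Count array: [3, 1, 2, 0, 1, 1, 2]
Reconstruct: [0, 0, 0, 1, 2, 2, 4, 5, 6, 6]


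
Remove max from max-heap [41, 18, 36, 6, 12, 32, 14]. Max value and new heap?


Max = 41
Replace root with last, heapify down
Resulting heap: [36, 18, 32, 6, 12, 14]


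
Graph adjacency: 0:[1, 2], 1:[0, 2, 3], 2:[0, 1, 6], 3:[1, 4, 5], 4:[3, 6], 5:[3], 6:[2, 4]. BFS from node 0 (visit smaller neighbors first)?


BFS queue: start with [0]
Visit order: [0, 1, 2, 3, 6, 4, 5]


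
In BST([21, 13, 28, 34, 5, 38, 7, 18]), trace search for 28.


BST root = 21
Search for 28: compare at each node
Path: [21, 28]


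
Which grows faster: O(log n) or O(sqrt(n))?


logarithmic grows slower than sublinear
O(log n) is asymptotically smaller; O(sqrt(n)) grows faster


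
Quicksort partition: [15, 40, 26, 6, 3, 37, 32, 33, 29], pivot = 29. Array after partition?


Elements <= 29 go left of pivot.
Result: [15, 26, 6, 3, 29, 37, 32, 33, 40], pivot at index 4


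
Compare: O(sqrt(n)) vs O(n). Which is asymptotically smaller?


sublinear grows slower than linear
O(sqrt(n)) is asymptotically smaller; O(n) grows faster


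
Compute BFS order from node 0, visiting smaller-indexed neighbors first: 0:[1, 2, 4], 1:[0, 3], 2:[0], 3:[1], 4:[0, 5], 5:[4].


BFS queue: start with [0]
Visit order: [0, 1, 2, 4, 3, 5]


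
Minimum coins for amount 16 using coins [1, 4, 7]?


dp[0]=0; dp[i]=1+min(dp[i-c] for c in coins)
...dp[11]=2, dp[12]=3, dp[13]=4, dp[14]=2, dp[15]=3, dp[16]=4
Minimum coins for 16 = 4


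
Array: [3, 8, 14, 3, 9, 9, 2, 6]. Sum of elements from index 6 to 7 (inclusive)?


Prefix sums: [0, 3, 11, 25, 28, 37, 46, 48, 54]
Sum[6..7] = prefix[8] - prefix[6] = 54 - 46 = 8


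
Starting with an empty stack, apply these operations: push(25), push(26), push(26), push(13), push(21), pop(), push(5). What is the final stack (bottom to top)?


push(25) -> [25]
push(26) -> [25, 26]
push(26) -> [25, 26, 26]
push(13) -> [25, 26, 26, 13]
push(21) -> [25, 26, 26, 13, 21]
pop() returns 21 -> [25, 26, 26, 13]
push(5) -> [25, 26, 26, 13, 5]
Final stack (bottom to top): [25, 26, 26, 13, 5]


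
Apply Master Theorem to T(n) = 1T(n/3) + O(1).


a=1, b=3, c=0. log_3(1)=0 = c=0. Case 2: O(n^c log n) = O(log n)
Complexity: O(log n)


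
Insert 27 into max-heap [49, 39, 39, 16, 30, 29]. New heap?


Append 27: [49, 39, 39, 16, 30, 29, 27]
Bubble up: no swaps needed
Result: [49, 39, 39, 16, 30, 29, 27]


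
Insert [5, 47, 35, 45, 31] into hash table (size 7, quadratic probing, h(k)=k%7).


Insertions: 5->slot 5; 47->slot 6; 35->slot 0; 45->slot 3; 31->slot 4
Table: [35, None, None, 45, 31, 5, 47]


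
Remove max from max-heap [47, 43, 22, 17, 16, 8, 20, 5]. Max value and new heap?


Max = 47
Replace root with last, heapify down
Resulting heap: [43, 17, 22, 5, 16, 8, 20]


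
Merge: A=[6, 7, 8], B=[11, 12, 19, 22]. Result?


Compare heads, take smaller each step.
Merged: [6, 7, 8, 11, 12, 19, 22]


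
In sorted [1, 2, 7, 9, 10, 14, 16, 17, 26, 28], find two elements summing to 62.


Two pointers: lo=0, hi=9
No pair sums to 62


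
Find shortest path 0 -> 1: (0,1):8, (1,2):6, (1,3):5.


Dijkstra from 0:
Distances: {0: 0, 1: 8, 2: 14, 3: 13}
Shortest distance to 1 = 8, path = [0, 1]


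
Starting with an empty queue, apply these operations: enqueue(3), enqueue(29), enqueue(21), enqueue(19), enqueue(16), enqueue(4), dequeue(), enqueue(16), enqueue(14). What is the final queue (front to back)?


enqueue(3) -> [3]
enqueue(29) -> [3, 29]
enqueue(21) -> [3, 29, 21]
enqueue(19) -> [3, 29, 21, 19]
enqueue(16) -> [3, 29, 21, 19, 16]
enqueue(4) -> [3, 29, 21, 19, 16, 4]
dequeue() returns 3 -> [29, 21, 19, 16, 4]
enqueue(16) -> [29, 21, 19, 16, 4, 16]
enqueue(14) -> [29, 21, 19, 16, 4, 16, 14]
Final queue (front to back): [29, 21, 19, 16, 4, 16, 14]


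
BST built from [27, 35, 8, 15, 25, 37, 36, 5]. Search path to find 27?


BST root = 27
Search for 27: compare at each node
Path: [27]
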